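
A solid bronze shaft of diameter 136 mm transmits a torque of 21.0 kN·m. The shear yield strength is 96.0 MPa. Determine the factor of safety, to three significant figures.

τ = 16T/(πd³) = 16×2.1000×10^7/(π×136³) = 42.52 MPa.
n = τ_limit/τ = 96.0/42.52 = 2.258.

n = 2.26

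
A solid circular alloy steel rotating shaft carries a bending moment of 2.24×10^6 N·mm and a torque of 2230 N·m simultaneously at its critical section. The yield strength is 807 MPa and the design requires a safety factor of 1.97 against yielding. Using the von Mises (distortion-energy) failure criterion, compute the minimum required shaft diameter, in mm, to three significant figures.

σ_allow = σ_y/n = 807/1.97 = 409.6 MPa.
For a solid shaft σ_b = 32M/(πd³) and τ = 16T/(πd³), so the von Mises stress is σ' = (16/πd³)·√(4M²+3T²).
√(4M²+3T²) = √(4×(2.240×10^6)² + 3×(2.230×10^6)²) = 5.915×10^6 N·mm.
d³ = 16×5.915×10^6/(π×409.6) = 73540 mm³.
d = 41.90 mm.

d = 41.9 mm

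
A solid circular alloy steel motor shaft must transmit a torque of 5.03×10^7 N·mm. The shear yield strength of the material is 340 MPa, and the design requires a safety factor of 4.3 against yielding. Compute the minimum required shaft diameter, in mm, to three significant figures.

d = 148 mm

Allowable shear stress τ_allow = 340/4.3 = 79.07 MPa.
For a solid shaft τ = 16T/(πd³), so d³ = 16T/(π τ_allow) = 16×5.0300×10^7/(π×79.07) = 3.240×10^6 mm³.
d = (3.240×10^6)^(1/3) = 148.0 mm.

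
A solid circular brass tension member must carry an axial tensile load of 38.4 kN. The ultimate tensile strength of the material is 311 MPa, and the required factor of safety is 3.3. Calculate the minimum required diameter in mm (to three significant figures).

d = 22.8 mm

Allowable stress σ_allow = 311/3.3 = 94.24 MPa.
Required area A = F/σ_allow = 38400/94.24 = 407.5 mm².
A = πd²/4 → d = √(4A/π) = 22.78 mm.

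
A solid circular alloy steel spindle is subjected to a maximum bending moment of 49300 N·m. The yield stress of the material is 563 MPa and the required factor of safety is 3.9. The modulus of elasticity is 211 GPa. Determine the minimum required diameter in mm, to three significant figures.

σ_allow = 563/3.9 = 144.4 MPa.
For a solid circular section σ = 32M/(πd³), so d³ = 32M/(π σ_allow) = 32×4.9300×10^7/(π×144.4) = 3.479×10^6 mm³.
d = 151.5 mm.

d = 152 mm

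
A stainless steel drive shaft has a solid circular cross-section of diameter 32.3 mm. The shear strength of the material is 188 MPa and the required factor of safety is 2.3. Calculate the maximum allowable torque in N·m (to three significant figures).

τ_allow = 188/2.3 = 81.74 MPa.
For a solid shaft T_allow = τ_allow·πd³/16; πd³/16 = π×32.3³/16 = 6617 mm³.
T_allow = 81.74×6617 = 540800 N·mm = 540.8 N·m.

T_allow = 541 N·m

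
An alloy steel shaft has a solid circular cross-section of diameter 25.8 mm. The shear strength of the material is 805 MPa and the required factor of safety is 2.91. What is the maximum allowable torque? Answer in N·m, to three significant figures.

T_allow = 933 N·m

τ_allow = 805/2.91 = 276.6 MPa.
For a solid shaft T_allow = τ_allow·πd³/16; πd³/16 = π×25.8³/16 = 3372 mm³.
T_allow = 276.6×3372 = 932800 N·mm = 932.8 N·m.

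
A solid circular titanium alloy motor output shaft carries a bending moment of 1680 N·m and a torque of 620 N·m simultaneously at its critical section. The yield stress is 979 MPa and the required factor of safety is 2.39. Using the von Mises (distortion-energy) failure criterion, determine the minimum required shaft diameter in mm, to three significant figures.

σ_allow = σ_y/n = 979/2.39 = 409.6 MPa.
For a solid shaft σ_b = 32M/(πd³) and τ = 16T/(πd³), so the von Mises stress is σ' = (16/πd³)·√(4M²+3T²).
√(4M²+3T²) = √(4×(1.680×10^6)² + 3×(620000)²) = 3.527×10^6 N·mm.
d³ = 16×3.527×10^6/(π×409.6) = 43860 mm³.
d = 35.27 mm.

d = 35.3 mm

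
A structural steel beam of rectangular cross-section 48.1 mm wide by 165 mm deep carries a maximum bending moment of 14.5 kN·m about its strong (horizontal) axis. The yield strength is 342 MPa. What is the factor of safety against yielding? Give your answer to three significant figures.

Section modulus S = bh²/6 = 48.1×165²/6 = 218300 mm³.
σ = M/S = 1.4500×10^7/218300 = 66.44 MPa.
n = 342/66.44 = 5.148.

n = 5.15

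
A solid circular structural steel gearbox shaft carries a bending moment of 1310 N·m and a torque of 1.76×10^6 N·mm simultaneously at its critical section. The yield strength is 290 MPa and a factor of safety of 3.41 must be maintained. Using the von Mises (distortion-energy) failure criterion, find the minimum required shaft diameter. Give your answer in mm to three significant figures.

d = 62.2 mm

σ_allow = σ_y/n = 290/3.41 = 85.04 MPa.
For a solid shaft σ_b = 32M/(πd³) and τ = 16T/(πd³), so the von Mises stress is σ' = (16/πd³)·√(4M²+3T²).
√(4M²+3T²) = √(4×(1.310×10^6)² + 3×(1.760×10^6)²) = 4.020×10^6 N·mm.
d³ = 16×4.020×10^6/(π×85.04) = 240700 mm³.
d = 62.21 mm.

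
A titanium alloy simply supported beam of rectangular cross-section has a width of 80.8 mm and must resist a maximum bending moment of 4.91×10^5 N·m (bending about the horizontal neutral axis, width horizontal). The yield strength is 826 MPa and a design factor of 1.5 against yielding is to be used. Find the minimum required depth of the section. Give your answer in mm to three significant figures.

h = 257 mm

σ_allow = 826/1.5 = 550.7 MPa.
For a rectangular section σ = 6M/(bh²), so h² = 6M/(b σ_allow) = 6×4.9100×10^8/(80.8×550.7) = 66210 mm².
h = 257.3 mm.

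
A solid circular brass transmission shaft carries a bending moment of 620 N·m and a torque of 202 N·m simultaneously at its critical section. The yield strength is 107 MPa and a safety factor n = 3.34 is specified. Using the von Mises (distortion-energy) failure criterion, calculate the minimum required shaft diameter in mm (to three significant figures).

σ_allow = σ_y/n = 107/3.34 = 32.04 MPa.
For a solid shaft σ_b = 32M/(πd³) and τ = 16T/(πd³), so the von Mises stress is σ' = (16/πd³)·√(4M²+3T²).
√(4M²+3T²) = √(4×(620000)² + 3×(202000)²) = 1.288×10^6 N·mm.
d³ = 16×1.288×10^6/(π×32.04) = 204800 mm³.
d = 58.95 mm.

d = 58.9 mm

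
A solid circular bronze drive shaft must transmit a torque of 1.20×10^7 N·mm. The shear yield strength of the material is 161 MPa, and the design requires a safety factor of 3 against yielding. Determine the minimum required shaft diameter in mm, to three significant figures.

Allowable shear stress τ_allow = 161/3 = 53.67 MPa.
For a solid shaft τ = 16T/(πd³), so d³ = 16T/(π τ_allow) = 16×1.2000×10^7/(π×53.67) = 1.139×10^6 mm³.
d = (1.139×10^6)^(1/3) = 104.4 mm.

d = 104 mm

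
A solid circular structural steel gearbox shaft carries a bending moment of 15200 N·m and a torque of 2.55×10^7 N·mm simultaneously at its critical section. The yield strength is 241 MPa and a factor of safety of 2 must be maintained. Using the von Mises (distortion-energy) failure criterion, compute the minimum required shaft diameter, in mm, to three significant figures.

d = 131 mm

σ_allow = σ_y/n = 241/2 = 120.5 MPa.
For a solid shaft σ_b = 32M/(πd³) and τ = 16T/(πd³), so the von Mises stress is σ' = (16/πd³)·√(4M²+3T²).
√(4M²+3T²) = √(4×(1.520×10^7)² + 3×(2.550×10^7)²) = 5.362×10^7 N·mm.
d³ = 16×5.362×10^7/(π×120.5) = 2.266×10^6 mm³.
d = 131.4 mm.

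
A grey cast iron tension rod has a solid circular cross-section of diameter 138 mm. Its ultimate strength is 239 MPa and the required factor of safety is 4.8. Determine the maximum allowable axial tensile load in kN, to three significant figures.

F_allow = 745 kN

σ_allow = 239/4.8 = 49.79 MPa.
A = πd²/4 = π×138²/4 = 14960 mm².
F_allow = σ_allow × A = 49.79×14960 = 744700 N.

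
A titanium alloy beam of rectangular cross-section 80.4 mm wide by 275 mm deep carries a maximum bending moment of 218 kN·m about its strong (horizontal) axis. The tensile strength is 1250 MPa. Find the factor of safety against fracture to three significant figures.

Section modulus S = bh²/6 = 80.4×275²/6 = 1.013×10^6 mm³.
σ = M/S = 2.1800×10^8/1.013×10^6 = 215.1 MPa.
n = 1250/215.1 = 5.811.

n = 5.81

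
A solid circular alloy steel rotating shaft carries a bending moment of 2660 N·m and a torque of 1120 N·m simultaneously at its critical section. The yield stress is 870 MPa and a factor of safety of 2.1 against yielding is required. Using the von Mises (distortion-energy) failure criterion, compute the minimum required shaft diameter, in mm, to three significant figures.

d = 41.1 mm

σ_allow = σ_y/n = 870/2.1 = 414.3 MPa.
For a solid shaft σ_b = 32M/(πd³) and τ = 16T/(πd³), so the von Mises stress is σ' = (16/πd³)·√(4M²+3T²).
√(4M²+3T²) = √(4×(2.660×10^6)² + 3×(1.120×10^6)²) = 5.663×10^6 N·mm.
d³ = 16×5.663×10^6/(π×414.3) = 69610 mm³.
d = 41.14 mm.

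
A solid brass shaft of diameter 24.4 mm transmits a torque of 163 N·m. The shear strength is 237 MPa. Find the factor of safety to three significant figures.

τ = 16T/(πd³) = 16×163000/(π×24.4³) = 57.15 MPa.
n = τ_limit/τ = 237/57.15 = 4.147.

n = 4.15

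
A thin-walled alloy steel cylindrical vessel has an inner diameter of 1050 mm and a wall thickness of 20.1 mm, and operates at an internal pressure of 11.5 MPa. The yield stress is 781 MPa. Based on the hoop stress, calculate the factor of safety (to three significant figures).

n = 2.60

σ_h = pD/(2t) = 11.5×1050/(2×20.1) = 300.4 MPa.
n = 781/300.4 = 2.600.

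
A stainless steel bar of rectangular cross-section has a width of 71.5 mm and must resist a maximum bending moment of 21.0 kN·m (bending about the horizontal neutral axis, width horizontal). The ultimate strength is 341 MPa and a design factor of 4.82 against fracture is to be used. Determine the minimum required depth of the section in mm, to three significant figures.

h = 158 mm

σ_allow = 341/4.82 = 70.75 MPa.
For a rectangular section σ = 6M/(bh²), so h² = 6M/(b σ_allow) = 6×2.1000×10^7/(71.5×70.75) = 24910 mm².
h = 157.8 mm.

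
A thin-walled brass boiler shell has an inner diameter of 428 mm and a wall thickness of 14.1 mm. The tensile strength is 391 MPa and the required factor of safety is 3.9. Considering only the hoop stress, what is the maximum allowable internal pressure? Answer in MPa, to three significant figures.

p_allow = 6.61 MPa

σ_allow = 391/3.9 = 100.3 MPa.
σ_h = pD/(2t) → p_allow = 2σ_allow t/D = 2×100.3×14.1/428 = 6.606 MPa.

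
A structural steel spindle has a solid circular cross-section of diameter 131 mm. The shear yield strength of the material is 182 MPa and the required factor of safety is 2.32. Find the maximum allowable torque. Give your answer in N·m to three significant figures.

τ_allow = 182/2.32 = 78.45 MPa.
For a solid shaft T_allow = τ_allow·πd³/16; πd³/16 = π×131³/16 = 441400 mm³.
T_allow = 78.45×441400 = 3.463×10^7 N·mm = 34630 N·m.

T_allow = 34600 N·m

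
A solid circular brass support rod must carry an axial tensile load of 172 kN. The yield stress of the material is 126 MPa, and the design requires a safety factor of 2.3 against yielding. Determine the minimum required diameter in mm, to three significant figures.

Allowable stress σ_allow = 126/2.3 = 54.78 MPa.
Required area A = F/σ_allow = 172000/54.78 = 3140 mm².
A = πd²/4 → d = √(4A/π) = 63.23 mm.

d = 63.2 mm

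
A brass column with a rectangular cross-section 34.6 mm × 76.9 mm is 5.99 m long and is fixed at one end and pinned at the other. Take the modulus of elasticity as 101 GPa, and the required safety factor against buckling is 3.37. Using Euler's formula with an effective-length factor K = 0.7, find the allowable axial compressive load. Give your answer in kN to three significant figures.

P_allow = 4.47 kN

Buckling occurs about the weak axis: I_min = h·b³/12 = 76.9×34.6³/12 = 265400 mm⁴ (b = 34.6 mm is the smaller dimension).
Effective length L_e = KL = 0.7×5.99 m = 4193 mm.
Euler critical load P_cr = π²EI/L_e² = π²×101000×265400/4193² = 15050 N.
P_allow = P_cr/n = 15050/3.37 = 4466 N.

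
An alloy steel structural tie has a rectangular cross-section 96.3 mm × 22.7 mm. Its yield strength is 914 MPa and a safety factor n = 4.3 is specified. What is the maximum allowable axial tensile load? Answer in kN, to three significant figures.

F_allow = 465 kN

σ_allow = 914/4.3 = 212.6 MPa.
A = 96.3×22.7 = 2186 mm².
F_allow = σ_allow × A = 212.6×2186 = 464700 N.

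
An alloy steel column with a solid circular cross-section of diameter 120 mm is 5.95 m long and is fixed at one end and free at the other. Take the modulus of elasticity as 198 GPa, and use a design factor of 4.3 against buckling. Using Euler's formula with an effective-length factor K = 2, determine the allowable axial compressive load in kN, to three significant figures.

I = πd⁴/64 = π×120⁴/64 = 1.018×10^7 mm⁴.
Effective length L_e = KL = 2×5.95 m = 11900 mm.
Euler critical load P_cr = π²EI/L_e² = π²×198000×1.018×10^7/11900² = 140500 N.
P_allow = P_cr/n = 140500/4.3 = 32670 N.

P_allow = 32.7 kN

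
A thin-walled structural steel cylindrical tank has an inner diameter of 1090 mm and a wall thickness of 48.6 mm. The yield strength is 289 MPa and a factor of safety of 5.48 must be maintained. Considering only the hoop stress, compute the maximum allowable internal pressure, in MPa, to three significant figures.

p_allow = 4.70 MPa

σ_allow = 289/5.48 = 52.74 MPa.
σ_h = pD/(2t) → p_allow = 2σ_allow t/D = 2×52.74×48.6/1090 = 4.703 MPa.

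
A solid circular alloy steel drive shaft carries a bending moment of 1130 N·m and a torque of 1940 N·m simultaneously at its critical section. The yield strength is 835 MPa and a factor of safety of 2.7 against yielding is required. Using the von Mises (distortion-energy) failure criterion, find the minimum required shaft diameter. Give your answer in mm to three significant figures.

σ_allow = σ_y/n = 835/2.7 = 309.3 MPa.
For a solid shaft σ_b = 32M/(πd³) and τ = 16T/(πd³), so the von Mises stress is σ' = (16/πd³)·√(4M²+3T²).
√(4M²+3T²) = √(4×(1.130×10^6)² + 3×(1.940×10^6)²) = 4.049×10^6 N·mm.
d³ = 16×4.049×10^6/(π×309.3) = 66690 mm³.
d = 40.55 mm.

d = 40.6 mm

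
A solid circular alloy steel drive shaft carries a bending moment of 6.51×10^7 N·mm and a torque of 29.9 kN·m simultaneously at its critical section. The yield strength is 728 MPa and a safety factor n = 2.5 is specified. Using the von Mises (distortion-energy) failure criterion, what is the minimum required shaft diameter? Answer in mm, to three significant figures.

d = 135 mm

σ_allow = σ_y/n = 728/2.5 = 291.2 MPa.
For a solid shaft σ_b = 32M/(πd³) and τ = 16T/(πd³), so the von Mises stress is σ' = (16/πd³)·√(4M²+3T²).
√(4M²+3T²) = √(4×(6.510×10^7)² + 3×(2.990×10^7)²) = 1.401×10^8 N·mm.
d³ = 16×1.401×10^8/(π×291.2) = 2.451×10^6 mm³.
d = 134.8 mm.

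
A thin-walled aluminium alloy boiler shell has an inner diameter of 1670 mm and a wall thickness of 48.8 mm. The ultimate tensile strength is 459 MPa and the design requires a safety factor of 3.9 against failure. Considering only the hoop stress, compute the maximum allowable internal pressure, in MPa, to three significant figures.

σ_allow = 459/3.9 = 117.7 MPa.
σ_h = pD/(2t) → p_allow = 2σ_allow t/D = 2×117.7×48.8/1670 = 6.878 MPa.

p_allow = 6.88 MPa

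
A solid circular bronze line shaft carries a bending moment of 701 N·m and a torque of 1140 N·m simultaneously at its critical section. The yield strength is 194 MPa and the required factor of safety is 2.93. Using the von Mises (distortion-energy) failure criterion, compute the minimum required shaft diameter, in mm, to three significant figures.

d = 57.1 mm

σ_allow = σ_y/n = 194/2.93 = 66.21 MPa.
For a solid shaft σ_b = 32M/(πd³) and τ = 16T/(πd³), so the von Mises stress is σ' = (16/πd³)·√(4M²+3T²).
√(4M²+3T²) = √(4×(701000)² + 3×(1.140×10^6)²) = 2.422×10^6 N·mm.
d³ = 16×2.422×10^6/(π×66.21) = 186300 mm³.
d = 57.11 mm.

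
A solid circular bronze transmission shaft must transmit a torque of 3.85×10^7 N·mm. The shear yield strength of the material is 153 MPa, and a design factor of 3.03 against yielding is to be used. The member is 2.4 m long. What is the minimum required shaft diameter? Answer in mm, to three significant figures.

d = 157 mm

Allowable shear stress τ_allow = 153/3.03 = 50.50 MPa.
For a solid shaft τ = 16T/(πd³), so d³ = 16T/(π τ_allow) = 16×3.8500×10^7/(π×50.50) = 3.883×10^6 mm³.
d = (3.883×10^6)^(1/3) = 157.2 mm.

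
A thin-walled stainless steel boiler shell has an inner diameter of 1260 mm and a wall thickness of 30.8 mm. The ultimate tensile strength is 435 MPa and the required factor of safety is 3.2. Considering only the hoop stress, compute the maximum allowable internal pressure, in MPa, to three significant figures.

σ_allow = 435/3.2 = 135.9 MPa.
σ_h = pD/(2t) → p_allow = 2σ_allow t/D = 2×135.9×30.8/1260 = 6.646 MPa.

p_allow = 6.65 MPa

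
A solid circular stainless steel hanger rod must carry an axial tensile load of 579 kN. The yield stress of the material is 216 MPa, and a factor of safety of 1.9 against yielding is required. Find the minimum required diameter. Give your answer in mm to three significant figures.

Allowable stress σ_allow = 216/1.9 = 113.7 MPa.
Required area A = F/σ_allow = 579000/113.7 = 5093 mm².
A = πd²/4 → d = √(4A/π) = 80.53 mm.

d = 80.5 mm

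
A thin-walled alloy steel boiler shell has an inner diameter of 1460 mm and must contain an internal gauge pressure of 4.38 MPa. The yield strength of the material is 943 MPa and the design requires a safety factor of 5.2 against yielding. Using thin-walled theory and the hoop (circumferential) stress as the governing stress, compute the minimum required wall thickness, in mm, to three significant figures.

σ_allow = 943/5.2 = 181.3 MPa.
Hoop stress σ_h = pD/(2t), so t = pD/(2σ_allow) = 4.38×1460/(2×181.3) = 17.63 mm.

t = 17.6 mm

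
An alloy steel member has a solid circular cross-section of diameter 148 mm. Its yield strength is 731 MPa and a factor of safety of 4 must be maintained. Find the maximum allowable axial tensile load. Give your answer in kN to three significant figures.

σ_allow = 731/4 = 182.8 MPa.
A = πd²/4 = π×148²/4 = 17200 mm².
F_allow = σ_allow × A = 182.8×17200 = 3.144×10^6 N.

F_allow = 3140 kN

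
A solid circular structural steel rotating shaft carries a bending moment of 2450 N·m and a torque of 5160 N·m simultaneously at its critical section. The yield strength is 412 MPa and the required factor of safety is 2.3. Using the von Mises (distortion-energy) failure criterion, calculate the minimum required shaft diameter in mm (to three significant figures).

d = 66.2 mm

σ_allow = σ_y/n = 412/2.3 = 179.1 MPa.
For a solid shaft σ_b = 32M/(πd³) and τ = 16T/(πd³), so the von Mises stress is σ' = (16/πd³)·√(4M²+3T²).
√(4M²+3T²) = √(4×(2.450×10^6)² + 3×(5.160×10^6)²) = 1.019×10^7 N·mm.
d³ = 16×1.019×10^7/(π×179.1) = 289800 mm³.
d = 66.17 mm.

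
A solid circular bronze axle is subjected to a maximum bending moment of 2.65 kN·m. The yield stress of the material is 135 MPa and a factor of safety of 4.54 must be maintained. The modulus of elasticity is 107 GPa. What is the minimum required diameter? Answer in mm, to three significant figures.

d = 96.8 mm

σ_allow = 135/4.54 = 29.74 MPa.
For a solid circular section σ = 32M/(πd³), so d³ = 32M/(π σ_allow) = 32×2650000/(π×29.74) = 907800 mm³.
d = 96.83 mm.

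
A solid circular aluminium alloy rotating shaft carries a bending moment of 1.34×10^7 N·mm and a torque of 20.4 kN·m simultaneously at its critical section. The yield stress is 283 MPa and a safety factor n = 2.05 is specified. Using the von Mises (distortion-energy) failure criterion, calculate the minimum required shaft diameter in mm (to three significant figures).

d = 118 mm

σ_allow = σ_y/n = 283/2.05 = 138.0 MPa.
For a solid shaft σ_b = 32M/(πd³) and τ = 16T/(πd³), so the von Mises stress is σ' = (16/πd³)·√(4M²+3T²).
√(4M²+3T²) = √(4×(1.340×10^7)² + 3×(2.040×10^7)²) = 4.435×10^7 N·mm.
d³ = 16×4.435×10^7/(π×138.0) = 1.636×10^6 mm³.
d = 117.8 mm.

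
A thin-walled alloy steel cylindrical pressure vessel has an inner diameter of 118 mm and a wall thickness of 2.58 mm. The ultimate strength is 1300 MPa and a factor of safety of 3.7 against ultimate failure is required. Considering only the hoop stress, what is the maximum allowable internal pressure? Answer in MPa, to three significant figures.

σ_allow = 1300/3.7 = 351.4 MPa.
σ_h = pD/(2t) → p_allow = 2σ_allow t/D = 2×351.4×2.58/118 = 15.36 MPa.

p_allow = 15.4 MPa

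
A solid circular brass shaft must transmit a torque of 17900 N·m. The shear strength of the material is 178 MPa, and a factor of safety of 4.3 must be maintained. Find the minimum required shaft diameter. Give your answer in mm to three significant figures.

d = 130 mm

Allowable shear stress τ_allow = 178/4.3 = 41.40 MPa.
For a solid shaft τ = 16T/(πd³), so d³ = 16T/(π τ_allow) = 16×1.7900×10^7/(π×41.40) = 2.202×10^6 mm³.
d = (2.202×10^6)^(1/3) = 130.1 mm.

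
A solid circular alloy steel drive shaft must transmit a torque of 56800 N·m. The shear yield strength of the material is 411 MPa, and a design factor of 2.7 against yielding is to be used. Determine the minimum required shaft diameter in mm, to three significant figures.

d = 124 mm

Allowable shear stress τ_allow = 411/2.7 = 152.2 MPa.
For a solid shaft τ = 16T/(πd³), so d³ = 16T/(π τ_allow) = 16×5.6800×10^7/(π×152.2) = 1.900×10^6 mm³.
d = (1.900×10^6)^(1/3) = 123.9 mm.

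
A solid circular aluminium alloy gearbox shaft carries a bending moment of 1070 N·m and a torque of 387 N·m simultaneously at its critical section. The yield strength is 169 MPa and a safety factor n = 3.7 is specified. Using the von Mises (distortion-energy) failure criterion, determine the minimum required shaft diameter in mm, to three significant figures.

σ_allow = σ_y/n = 169/3.7 = 45.68 MPa.
For a solid shaft σ_b = 32M/(πd³) and τ = 16T/(πd³), so the von Mises stress is σ' = (16/πd³)·√(4M²+3T²).
√(4M²+3T²) = √(4×(1.070×10^6)² + 3×(387000)²) = 2.243×10^6 N·mm.
d³ = 16×2.243×10^6/(π×45.68) = 250000 mm³.
d = 63.00 mm.

d = 63.0 mm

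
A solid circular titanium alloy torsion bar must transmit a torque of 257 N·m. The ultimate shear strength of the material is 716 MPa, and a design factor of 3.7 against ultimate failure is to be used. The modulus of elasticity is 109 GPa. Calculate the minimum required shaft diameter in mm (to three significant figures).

Allowable shear stress τ_allow = 716/3.7 = 193.5 MPa.
For a solid shaft τ = 16T/(πd³), so d³ = 16T/(π τ_allow) = 16×257000/(π×193.5) = 6764 mm³.
d = (6764)^(1/3) = 18.91 mm.

d = 18.9 mm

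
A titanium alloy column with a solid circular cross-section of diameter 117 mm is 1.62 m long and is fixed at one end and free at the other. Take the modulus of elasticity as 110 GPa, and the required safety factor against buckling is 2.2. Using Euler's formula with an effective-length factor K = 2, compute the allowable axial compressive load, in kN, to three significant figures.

I = πd⁴/64 = π×117⁴/64 = 9.198×10^6 mm⁴.
Effective length L_e = KL = 2×1.62 m = 3240 mm.
Euler critical load P_cr = π²EI/L_e² = π²×110000×9.198×10^6/3240² = 951300 N.
P_allow = P_cr/n = 951300/2.2 = 432400 N.

P_allow = 432 kN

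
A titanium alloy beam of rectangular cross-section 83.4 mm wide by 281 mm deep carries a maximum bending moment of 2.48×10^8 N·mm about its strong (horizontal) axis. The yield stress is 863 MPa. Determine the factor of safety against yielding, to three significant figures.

Section modulus S = bh²/6 = 83.4×281²/6 = 1.098×10^6 mm³.
σ = M/S = 2.4800×10^8/1.098×10^6 = 226.0 MPa.
n = 863/226.0 = 3.819.

n = 3.82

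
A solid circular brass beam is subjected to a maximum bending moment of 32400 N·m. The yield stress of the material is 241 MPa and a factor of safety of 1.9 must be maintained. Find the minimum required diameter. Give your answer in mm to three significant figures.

d = 138 mm

σ_allow = 241/1.9 = 126.8 MPa.
For a solid circular section σ = 32M/(πd³), so d³ = 32M/(π σ_allow) = 32×3.2400×10^7/(π×126.8) = 2.602×10^6 mm³.
d = 137.5 mm.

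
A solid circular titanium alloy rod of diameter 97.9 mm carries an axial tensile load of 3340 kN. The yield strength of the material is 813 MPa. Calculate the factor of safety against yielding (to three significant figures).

n = 1.83

A = πd²/4 = 7528 mm².
σ = F/A = 3340000/7528 = 443.7 MPa.
n = 813/443.7 = 1.832.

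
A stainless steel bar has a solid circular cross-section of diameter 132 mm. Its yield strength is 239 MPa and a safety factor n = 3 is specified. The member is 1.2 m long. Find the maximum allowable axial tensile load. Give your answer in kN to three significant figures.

σ_allow = 239/3 = 79.67 MPa.
A = πd²/4 = π×132²/4 = 13680 mm².
F_allow = σ_allow × A = 79.67×13680 = 1.090×10^6 N.

F_allow = 1090 kN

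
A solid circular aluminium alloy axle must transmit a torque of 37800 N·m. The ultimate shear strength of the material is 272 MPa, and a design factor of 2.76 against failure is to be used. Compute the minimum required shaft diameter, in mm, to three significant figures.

d = 125 mm

Allowable shear stress τ_allow = 272/2.76 = 98.55 MPa.
For a solid shaft τ = 16T/(πd³), so d³ = 16T/(π τ_allow) = 16×3.7800×10^7/(π×98.55) = 1.953×10^6 mm³.
d = (1.953×10^6)^(1/3) = 125.0 mm.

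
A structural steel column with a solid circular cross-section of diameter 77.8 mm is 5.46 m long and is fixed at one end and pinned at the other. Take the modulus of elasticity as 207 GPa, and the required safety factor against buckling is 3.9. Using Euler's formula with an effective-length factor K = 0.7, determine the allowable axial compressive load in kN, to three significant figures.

P_allow = 64.5 kN

I = πd⁴/64 = π×77.8⁴/64 = 1.798×10^6 mm⁴.
Effective length L_e = KL = 0.7×5.46 m = 3822 mm.
Euler critical load P_cr = π²EI/L_e² = π²×207000×1.798×10^6/3822² = 251500 N.
P_allow = P_cr/n = 251500/3.9 = 64490 N.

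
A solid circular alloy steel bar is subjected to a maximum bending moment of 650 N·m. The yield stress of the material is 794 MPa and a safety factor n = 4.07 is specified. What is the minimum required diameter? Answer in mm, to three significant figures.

d = 32.4 mm

σ_allow = 794/4.07 = 195.1 MPa.
For a solid circular section σ = 32M/(πd³), so d³ = 32M/(π σ_allow) = 32×650000/(π×195.1) = 33940 mm³.
d = 32.38 mm.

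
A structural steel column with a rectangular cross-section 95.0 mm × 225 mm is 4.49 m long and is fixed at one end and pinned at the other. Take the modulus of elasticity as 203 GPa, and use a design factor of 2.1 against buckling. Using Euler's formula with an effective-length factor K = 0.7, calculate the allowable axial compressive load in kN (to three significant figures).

Buckling occurs about the weak axis: I_min = h·b³/12 = 225×95.0³/12 = 1.608×10^7 mm⁴ (b = 95.0 mm is the smaller dimension).
Effective length L_e = KL = 0.7×4.49 m = 3143 mm.
Euler critical load P_cr = π²EI/L_e² = π²×203000×1.608×10^7/3143² = 3.260×10^6 N.
P_allow = P_cr/n = 3.260×10^6/2.1 = 1.553×10^6 N.

P_allow = 1550 kN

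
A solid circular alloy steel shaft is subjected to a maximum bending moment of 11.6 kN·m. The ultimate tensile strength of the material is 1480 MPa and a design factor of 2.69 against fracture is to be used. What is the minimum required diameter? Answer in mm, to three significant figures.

d = 59.9 mm

σ_allow = 1480/2.69 = 550.2 MPa.
For a solid circular section σ = 32M/(πd³), so d³ = 32M/(π σ_allow) = 32×1.1600×10^7/(π×550.2) = 214800 mm³.
d = 59.88 mm.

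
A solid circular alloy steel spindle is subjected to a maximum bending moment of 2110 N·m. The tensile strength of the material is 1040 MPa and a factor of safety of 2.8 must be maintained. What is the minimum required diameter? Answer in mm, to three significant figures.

σ_allow = 1040/2.8 = 371.4 MPa.
For a solid circular section σ = 32M/(πd³), so d³ = 32M/(π σ_allow) = 32×2110000/(π×371.4) = 57860 mm³.
d = 38.68 mm.

d = 38.7 mm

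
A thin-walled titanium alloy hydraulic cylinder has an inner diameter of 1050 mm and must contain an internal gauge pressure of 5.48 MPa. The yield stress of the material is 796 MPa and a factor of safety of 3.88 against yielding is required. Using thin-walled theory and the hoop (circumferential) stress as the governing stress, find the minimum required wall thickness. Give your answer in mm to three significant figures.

t = 14.0 mm

σ_allow = 796/3.88 = 205.2 MPa.
Hoop stress σ_h = pD/(2t), so t = pD/(2σ_allow) = 5.48×1050/(2×205.2) = 14.02 mm.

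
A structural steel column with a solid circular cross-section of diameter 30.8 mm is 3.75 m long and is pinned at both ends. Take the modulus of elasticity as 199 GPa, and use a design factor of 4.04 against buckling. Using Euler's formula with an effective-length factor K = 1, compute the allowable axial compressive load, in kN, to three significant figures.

I = πd⁴/64 = π×30.8⁴/64 = 44170 mm⁴.
Effective length L_e = KL = 1×3.75 m = 3750 mm.
Euler critical load P_cr = π²EI/L_e² = π²×199000×44170/3750² = 6170 N.
P_allow = P_cr/n = 6170/4.04 = 1527 N.

P_allow = 1.53 kN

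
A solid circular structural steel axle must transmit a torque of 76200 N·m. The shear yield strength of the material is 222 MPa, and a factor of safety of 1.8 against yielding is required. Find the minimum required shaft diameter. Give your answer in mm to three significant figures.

d = 147 mm

Allowable shear stress τ_allow = 222/1.8 = 123.3 MPa.
For a solid shaft τ = 16T/(πd³), so d³ = 16T/(π τ_allow) = 16×7.6200×10^7/(π×123.3) = 3.147×10^6 mm³.
d = (3.147×10^6)^(1/3) = 146.5 mm.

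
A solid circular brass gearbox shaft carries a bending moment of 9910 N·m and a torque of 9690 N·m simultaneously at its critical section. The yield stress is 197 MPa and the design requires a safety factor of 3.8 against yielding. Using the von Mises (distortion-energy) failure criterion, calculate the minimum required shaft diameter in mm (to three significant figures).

d = 137 mm

σ_allow = σ_y/n = 197/3.8 = 51.84 MPa.
For a solid shaft σ_b = 32M/(πd³) and τ = 16T/(πd³), so the von Mises stress is σ' = (16/πd³)·√(4M²+3T²).
√(4M²+3T²) = √(4×(9.910×10^6)² + 3×(9.690×10^6)²) = 2.597×10^7 N·mm.
d³ = 16×2.597×10^7/(π×51.84) = 2.551×10^6 mm³.
d = 136.6 mm.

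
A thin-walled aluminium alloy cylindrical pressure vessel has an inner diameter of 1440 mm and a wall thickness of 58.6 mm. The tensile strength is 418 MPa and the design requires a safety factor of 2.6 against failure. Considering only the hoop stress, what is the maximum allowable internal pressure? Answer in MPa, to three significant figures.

σ_allow = 418/2.6 = 160.8 MPa.
σ_h = pD/(2t) → p_allow = 2σ_allow t/D = 2×160.8×58.6/1440 = 13.08 MPa.

p_allow = 13.1 MPa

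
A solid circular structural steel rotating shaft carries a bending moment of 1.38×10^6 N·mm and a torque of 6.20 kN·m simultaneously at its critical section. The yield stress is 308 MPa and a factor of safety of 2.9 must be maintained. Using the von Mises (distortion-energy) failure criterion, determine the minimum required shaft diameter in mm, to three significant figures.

d = 81.0 mm

σ_allow = σ_y/n = 308/2.9 = 106.2 MPa.
For a solid shaft σ_b = 32M/(πd³) and τ = 16T/(πd³), so the von Mises stress is σ' = (16/πd³)·√(4M²+3T²).
√(4M²+3T²) = √(4×(1.380×10^6)² + 3×(6.200×10^6)²) = 1.109×10^7 N·mm.
d³ = 16×1.109×10^7/(π×106.2) = 531700 mm³.
d = 81.01 mm.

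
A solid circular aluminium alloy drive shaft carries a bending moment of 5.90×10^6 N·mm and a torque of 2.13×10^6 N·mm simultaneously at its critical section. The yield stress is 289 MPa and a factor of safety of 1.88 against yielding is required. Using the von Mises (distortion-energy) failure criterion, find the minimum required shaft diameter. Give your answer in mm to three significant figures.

σ_allow = σ_y/n = 289/1.88 = 153.7 MPa.
For a solid shaft σ_b = 32M/(πd³) and τ = 16T/(πd³), so the von Mises stress is σ' = (16/πd³)·√(4M²+3T²).
√(4M²+3T²) = √(4×(5.900×10^6)² + 3×(2.130×10^6)²) = 1.236×10^7 N·mm.
d³ = 16×1.236×10^7/(π×153.7) = 409600 mm³.
d = 74.27 mm.

d = 74.3 mm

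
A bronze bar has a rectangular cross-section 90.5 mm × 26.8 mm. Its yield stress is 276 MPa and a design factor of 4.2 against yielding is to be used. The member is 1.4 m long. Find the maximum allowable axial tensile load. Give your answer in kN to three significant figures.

σ_allow = 276/4.2 = 65.71 MPa.
A = 90.5×26.8 = 2425 mm².
F_allow = σ_allow × A = 65.71×2425 = 159400 N.

F_allow = 159 kN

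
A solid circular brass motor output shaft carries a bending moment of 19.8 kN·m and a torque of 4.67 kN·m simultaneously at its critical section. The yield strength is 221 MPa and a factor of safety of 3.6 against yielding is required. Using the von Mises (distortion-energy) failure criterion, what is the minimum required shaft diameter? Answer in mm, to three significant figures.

σ_allow = σ_y/n = 221/3.6 = 61.39 MPa.
For a solid shaft σ_b = 32M/(πd³) and τ = 16T/(πd³), so the von Mises stress is σ' = (16/πd³)·√(4M²+3T²).
√(4M²+3T²) = √(4×(1.980×10^7)² + 3×(4.670×10^6)²) = 4.042×10^7 N·mm.
d³ = 16×4.042×10^7/(π×61.39) = 3.353×10^6 mm³.
d = 149.7 mm.

d = 150 mm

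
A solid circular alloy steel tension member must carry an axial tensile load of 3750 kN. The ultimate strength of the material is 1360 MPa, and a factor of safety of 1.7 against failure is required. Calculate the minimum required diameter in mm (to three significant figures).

Allowable stress σ_allow = 1360/1.7 = 800.0 MPa.
Required area A = F/σ_allow = 3750000/800.0 = 4688 mm².
A = πd²/4 → d = √(4A/π) = 77.25 mm.

d = 77.3 mm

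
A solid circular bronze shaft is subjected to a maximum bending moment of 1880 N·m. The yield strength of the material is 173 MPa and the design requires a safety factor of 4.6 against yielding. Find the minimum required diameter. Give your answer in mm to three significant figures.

σ_allow = 173/4.6 = 37.61 MPa.
For a solid circular section σ = 32M/(πd³), so d³ = 32M/(π σ_allow) = 32×1880000/(π×37.61) = 509200 mm³.
d = 79.85 mm.

d = 79.9 mm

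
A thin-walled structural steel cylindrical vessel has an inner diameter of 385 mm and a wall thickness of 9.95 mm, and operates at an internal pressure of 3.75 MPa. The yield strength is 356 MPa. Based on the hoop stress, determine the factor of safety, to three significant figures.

σ_h = pD/(2t) = 3.75×385/(2×9.95) = 72.55 MPa.
n = 356/72.55 = 4.907.

n = 4.91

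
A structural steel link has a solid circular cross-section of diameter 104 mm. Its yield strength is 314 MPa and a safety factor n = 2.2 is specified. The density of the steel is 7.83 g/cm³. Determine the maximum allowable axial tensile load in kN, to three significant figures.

F_allow = 1210 kN

σ_allow = 314/2.2 = 142.7 MPa.
A = πd²/4 = π×104²/4 = 8495 mm².
F_allow = σ_allow × A = 142.7×8495 = 1.212×10^6 N.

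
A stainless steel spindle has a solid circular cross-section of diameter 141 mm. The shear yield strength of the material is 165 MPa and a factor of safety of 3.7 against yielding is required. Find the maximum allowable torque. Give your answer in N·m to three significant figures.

τ_allow = 165/3.7 = 44.59 MPa.
For a solid shaft T_allow = τ_allow·πd³/16; πd³/16 = π×141³/16 = 550400 mm³.
T_allow = 44.59×550400 = 2.455×10^7 N·mm = 24550 N·m.

T_allow = 24500 N·m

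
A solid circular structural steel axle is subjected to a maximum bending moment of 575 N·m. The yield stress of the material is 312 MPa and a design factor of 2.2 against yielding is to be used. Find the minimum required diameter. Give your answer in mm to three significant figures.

d = 34.6 mm

σ_allow = 312/2.2 = 141.8 MPa.
For a solid circular section σ = 32M/(πd³), so d³ = 32M/(π σ_allow) = 32×575000/(π×141.8) = 41300 mm³.
d = 34.57 mm.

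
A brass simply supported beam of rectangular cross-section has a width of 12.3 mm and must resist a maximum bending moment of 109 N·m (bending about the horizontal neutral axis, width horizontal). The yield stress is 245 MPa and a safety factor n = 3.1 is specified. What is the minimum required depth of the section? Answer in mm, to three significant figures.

h = 25.9 mm

σ_allow = 245/3.1 = 79.03 MPa.
For a rectangular section σ = 6M/(bh²), so h² = 6M/(b σ_allow) = 6×109000/(12.3×79.03) = 672.8 mm².
h = 25.94 mm.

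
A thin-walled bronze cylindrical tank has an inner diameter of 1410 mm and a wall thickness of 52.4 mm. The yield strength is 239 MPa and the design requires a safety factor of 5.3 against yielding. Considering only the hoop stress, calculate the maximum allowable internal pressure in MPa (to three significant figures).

p_allow = 3.35 MPa

σ_allow = 239/5.3 = 45.09 MPa.
σ_h = pD/(2t) → p_allow = 2σ_allow t/D = 2×45.09×52.4/1410 = 3.352 MPa.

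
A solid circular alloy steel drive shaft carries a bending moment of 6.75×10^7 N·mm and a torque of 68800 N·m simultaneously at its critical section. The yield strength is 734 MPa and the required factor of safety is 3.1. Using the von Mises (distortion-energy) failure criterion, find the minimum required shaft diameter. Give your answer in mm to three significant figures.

σ_allow = σ_y/n = 734/3.1 = 236.8 MPa.
For a solid shaft σ_b = 32M/(πd³) and τ = 16T/(πd³), so the von Mises stress is σ' = (16/πd³)·√(4M²+3T²).
√(4M²+3T²) = √(4×(6.750×10^7)² + 3×(6.880×10^7)²) = 1.801×10^8 N·mm.
d³ = 16×1.801×10^8/(π×236.8) = 3.873×10^6 mm³.
d = 157.0 mm.

d = 157 mm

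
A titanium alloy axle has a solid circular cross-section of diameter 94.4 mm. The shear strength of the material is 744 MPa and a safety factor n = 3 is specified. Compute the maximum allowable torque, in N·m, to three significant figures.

T_allow = 41000 N·m

τ_allow = 744/3 = 248.0 MPa.
For a solid shaft T_allow = τ_allow·πd³/16; πd³/16 = π×94.4³/16 = 165200 mm³.
T_allow = 248.0×165200 = 4.096×10^7 N·mm = 40960 N·m.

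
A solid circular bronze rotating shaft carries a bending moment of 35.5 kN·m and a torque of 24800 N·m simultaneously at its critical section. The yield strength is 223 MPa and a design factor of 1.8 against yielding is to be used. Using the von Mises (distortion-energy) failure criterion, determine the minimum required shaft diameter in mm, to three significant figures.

σ_allow = σ_y/n = 223/1.8 = 123.9 MPa.
For a solid shaft σ_b = 32M/(πd³) and τ = 16T/(πd³), so the von Mises stress is σ' = (16/πd³)·√(4M²+3T²).
√(4M²+3T²) = √(4×(3.550×10^7)² + 3×(2.480×10^7)²) = 8.298×10^7 N·mm.
d³ = 16×8.298×10^7/(π×123.9) = 3.411×10^6 mm³.
d = 150.5 mm.

d = 151 mm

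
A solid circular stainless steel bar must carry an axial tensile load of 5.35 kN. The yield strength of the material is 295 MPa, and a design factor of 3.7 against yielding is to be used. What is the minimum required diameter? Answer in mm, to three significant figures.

d = 9.24 mm

Allowable stress σ_allow = 295/3.7 = 79.73 MPa.
Required area A = F/σ_allow = 5350.0/79.73 = 67.10 mm².
A = πd²/4 → d = √(4A/π) = 9.243 mm.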